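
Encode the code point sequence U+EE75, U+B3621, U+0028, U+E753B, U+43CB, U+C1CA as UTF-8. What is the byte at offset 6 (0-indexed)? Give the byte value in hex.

0xA1

U+EE75 → 3-byte form EE B9 B5 at offsets 0–2.
U+B3621 → 4-byte form F2 B3 98 A1 at offsets 3–6.
Offset 6 falls in char 2's range; it's byte 4 of F2 B3 98 A1 = 0xA1.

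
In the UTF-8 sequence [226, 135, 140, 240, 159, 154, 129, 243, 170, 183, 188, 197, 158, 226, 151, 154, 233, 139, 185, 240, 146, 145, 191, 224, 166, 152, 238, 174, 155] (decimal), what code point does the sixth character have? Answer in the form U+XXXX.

U+92F9

Offset 0: leading byte 0xE2 = 11100010 → 3-byte char #1 = E2 87 8C.
Offset 3: leading byte 0xF0 = 11110000 → 4-byte char #2 = F0 9F 9A 81.
Offset 7: leading byte 0xF3 = 11110011 → 4-byte char #3 = F3 AA B7 BC.
Offset 11: leading byte 0xC5 = 11000101 → 2-byte char #4 = C5 9E.
Offset 13: leading byte 0xE2 = 11100010 → 3-byte char #5 = E2 97 9A.
Offset 16: leading byte 0xE9 = 11101001 → 3-byte char #6 = E9 8B B9.
Leading byte 0xE9 = 11101001 matches 1110xxxx → 3-byte sequence.
Byte 1: 0xE9 = 11101001, payload 1001 (4 bits).
Byte 2: 0x8B = 10001011 (10xxxxxx ✓), payload 001011.
Byte 3: 0xB9 = 10111001 (10xxxxxx ✓), payload 111001.
Concatenate: 1001001011111001 = 0x92F9 (16 bits → U+92F9).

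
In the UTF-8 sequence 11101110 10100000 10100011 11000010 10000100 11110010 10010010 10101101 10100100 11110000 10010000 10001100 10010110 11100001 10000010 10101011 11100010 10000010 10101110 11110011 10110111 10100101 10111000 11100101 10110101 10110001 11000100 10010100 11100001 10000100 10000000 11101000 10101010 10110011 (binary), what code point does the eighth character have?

Offset 0: leading byte 0xEE = 11101110 → 3-byte char #1 = EE A0 A3.
Offset 3: leading byte 0xC2 = 11000010 → 2-byte char #2 = C2 84.
Offset 5: leading byte 0xF2 = 11110010 → 4-byte char #3 = F2 92 AD A4.
Offset 9: leading byte 0xF0 = 11110000 → 4-byte char #4 = F0 90 8C 96.
Offset 13: leading byte 0xE1 = 11100001 → 3-byte char #5 = E1 82 AB.
Offset 16: leading byte 0xE2 = 11100010 → 3-byte char #6 = E2 82 AE.
Offset 19: leading byte 0xF3 = 11110011 → 4-byte char #7 = F3 B7 A5 B8.
Offset 23: leading byte 0xE5 = 11100101 → 3-byte char #8 = E5 B5 B1.
Leading byte 0xE5 = 11100101 matches 1110xxxx → 3-byte sequence.
Byte 1: 0xE5 = 11100101, payload 0101 (4 bits).
Byte 2: 0xB5 = 10110101 (10xxxxxx ✓), payload 110101.
Byte 3: 0xB1 = 10110001 (10xxxxxx ✓), payload 110001.
Concatenate: 0101110101110001 = 0x5D71 (16 bits → U+5D71).

U+5D71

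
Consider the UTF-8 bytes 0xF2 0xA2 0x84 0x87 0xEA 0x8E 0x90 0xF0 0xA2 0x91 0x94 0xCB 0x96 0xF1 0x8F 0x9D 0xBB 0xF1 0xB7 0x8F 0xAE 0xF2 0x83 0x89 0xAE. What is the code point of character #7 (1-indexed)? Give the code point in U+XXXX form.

U+8326E

Offset 0: leading byte 0xF2 = 11110010 → 4-byte char #1 = F2 A2 84 87.
Offset 4: leading byte 0xEA = 11101010 → 3-byte char #2 = EA 8E 90.
Offset 7: leading byte 0xF0 = 11110000 → 4-byte char #3 = F0 A2 91 94.
Offset 11: leading byte 0xCB = 11001011 → 2-byte char #4 = CB 96.
Offset 13: leading byte 0xF1 = 11110001 → 4-byte char #5 = F1 8F 9D BB.
Offset 17: leading byte 0xF1 = 11110001 → 4-byte char #6 = F1 B7 8F AE.
Offset 21: leading byte 0xF2 = 11110010 → 4-byte char #7 = F2 83 89 AE.
Leading byte 0xF2 = 11110010 matches 11110xxx → 4-byte sequence.
Byte 1: 0xF2 = 11110010, payload 010 (3 bits).
Byte 2: 0x83 = 10000011 (10xxxxxx ✓), payload 000011.
Byte 3: 0x89 = 10001001 (10xxxxxx ✓), payload 001001.
Byte 4: 0xAE = 10101110 (10xxxxxx ✓), payload 101110.
Concatenate: 010000011001001101110 = 0x8326E (21 bits → U+8326E).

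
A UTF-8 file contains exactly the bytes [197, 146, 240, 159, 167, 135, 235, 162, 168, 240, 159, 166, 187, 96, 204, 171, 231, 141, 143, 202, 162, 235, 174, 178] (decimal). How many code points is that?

Byte at offset 0: 0xC5 = 11000101 → 2-byte char (#1). Advance 2.
Byte at offset 2: 0xF0 = 11110000 → 4-byte char (#2). Advance 4.
Byte at offset 6: 0xEB = 11101011 → 3-byte char (#3). Advance 3.
Byte at offset 9: 0xF0 = 11110000 → 4-byte char (#4). Advance 4.
Byte at offset 13: 0x60 = 01100000 → 1-byte char (#5). Advance 1.
Byte at offset 14: 0xCC = 11001100 → 2-byte char (#6). Advance 2.
Byte at offset 16: 0xE7 = 11100111 → 3-byte char (#7). Advance 3.
Byte at offset 19: 0xCA = 11001010 → 2-byte char (#8). Advance 2.
Byte at offset 21: 0xEB = 11101011 → 3-byte char (#9). Advance 3.
Reached end at offset 24 after 9 code points.

9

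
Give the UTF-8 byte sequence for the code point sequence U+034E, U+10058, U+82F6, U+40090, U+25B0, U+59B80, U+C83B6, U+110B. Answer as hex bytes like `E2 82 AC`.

CD 8E F0 90 81 98 E8 8B B6 F1 80 82 90 E2 96 B0 F1 99 AE 80 F3 88 8E B6 E1 84 8B

U+034E: 2-byte form → CD 8E.
U+10058: 4-byte form → F0 90 81 98.
U+82F6: 3-byte form → E8 8B B6.
U+40090: 4-byte form → F1 80 82 90.
U+25B0: 3-byte form → E2 96 B0.
U+59B80: 4-byte form → F1 99 AE 80.
U+C83B6: 4-byte form → F3 88 8E B6.
U+110B: 3-byte form → E1 84 8B.
Concatenated (27 bytes): CD 8E F0 90 81 98 E8 8B B6 F1 80 82 90 E2 96 B0 F1 99 AE 80 F3 88 8E B6 E1 84 8B.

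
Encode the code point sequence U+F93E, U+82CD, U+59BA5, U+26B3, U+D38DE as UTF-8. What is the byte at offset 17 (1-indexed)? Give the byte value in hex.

1-indexed offset 17 is 0-indexed offset 16.
U+F93E → 3-byte form EF A4 BE at offsets 0–2.
U+82CD → 3-byte form E8 8B 8D at offsets 3–5.
U+59BA5 → 4-byte form F1 99 AE A5 at offsets 6–9.
U+26B3 → 3-byte form E2 9A B3 at offsets 10–12.
U+D38DE → 4-byte form F3 93 A3 9E at offsets 13–16.
Offset 16 falls in char 5's range; it's byte 4 of F3 93 A3 9E = 0x9E.

0x9E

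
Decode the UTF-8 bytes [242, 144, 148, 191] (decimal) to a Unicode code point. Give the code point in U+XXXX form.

U+9053F

Leading byte 0xF2 = 11110010 matches 11110xxx → 4-byte sequence.
Byte 1: 0xF2 = 11110010, payload 010 (3 bits).
Byte 2: 0x90 = 10010000 (10xxxxxx ✓), payload 010000.
Byte 3: 0x94 = 10010100 (10xxxxxx ✓), payload 010100.
Byte 4: 0xBF = 10111111 (10xxxxxx ✓), payload 111111.
Concatenate: 010010000010100111111 = 0x9053F (21 bits → U+9053F).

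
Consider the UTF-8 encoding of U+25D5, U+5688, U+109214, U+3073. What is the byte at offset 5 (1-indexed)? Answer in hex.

1-indexed offset 5 is 0-indexed offset 4.
U+25D5 → 3-byte form E2 97 95 at offsets 0–2.
U+5688 → 3-byte form E5 9A 88 at offsets 3–5.
Offset 4 falls in char 2's range; it's byte 2 of E5 9A 88 = 0x9A.

0x9A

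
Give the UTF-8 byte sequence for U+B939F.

F2 B9 8E 9F

U+B939F = 0xB939F = 758687 decimal. In range U+10000–U+10FFFF → 4-byte form: 11110xxx 10xxxxxx 10xxxxxx 10xxxxxx.
Binary (21 bits): 010111001001110011111.
Split 3+6+6+6: 010 | 111001 | 001110 | 011111.
Byte 1: 11110010 = 0xF2.
Byte 2: 10111001 = 0xB9.
Byte 3: 10001110 = 0x8E.
Byte 4: 10011111 = 0x9F.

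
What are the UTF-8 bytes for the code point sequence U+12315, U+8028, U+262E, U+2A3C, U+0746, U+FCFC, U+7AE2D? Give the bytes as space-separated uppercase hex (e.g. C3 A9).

F0 92 8C 95 E8 80 A8 E2 98 AE E2 A8 BC DD 86 EF B3 BC F1 BA B8 AD

U+12315: 4-byte form → F0 92 8C 95.
U+8028: 3-byte form → E8 80 A8.
U+262E: 3-byte form → E2 98 AE.
U+2A3C: 3-byte form → E2 A8 BC.
U+0746: 2-byte form → DD 86.
U+FCFC: 3-byte form → EF B3 BC.
U+7AE2D: 4-byte form → F1 BA B8 AD.
Concatenated (22 bytes): F0 92 8C 95 E8 80 A8 E2 98 AE E2 A8 BC DD 86 EF B3 BC F1 BA B8 AD.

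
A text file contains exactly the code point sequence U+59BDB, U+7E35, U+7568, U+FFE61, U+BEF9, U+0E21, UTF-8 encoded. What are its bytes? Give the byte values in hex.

F1 99 AF 9B E7 B8 B5 E7 95 A8 F3 BF B9 A1 EB BB B9 E0 B8 A1

U+59BDB: 4-byte form → F1 99 AF 9B.
U+7E35: 3-byte form → E7 B8 B5.
U+7568: 3-byte form → E7 95 A8.
U+FFE61: 4-byte form → F3 BF B9 A1.
U+BEF9: 3-byte form → EB BB B9.
U+0E21: 3-byte form → E0 B8 A1.
Concatenated (20 bytes): F1 99 AF 9B E7 B8 B5 E7 95 A8 F3 BF B9 A1 EB BB B9 E0 B8 A1.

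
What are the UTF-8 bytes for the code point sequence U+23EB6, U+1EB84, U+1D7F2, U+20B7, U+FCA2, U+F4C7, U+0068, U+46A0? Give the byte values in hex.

U+23EB6: 4-byte form → F0 A3 BA B6.
U+1EB84: 4-byte form → F0 9E AE 84.
U+1D7F2: 4-byte form → F0 9D 9F B2.
U+20B7: 3-byte form → E2 82 B7.
U+FCA2: 3-byte form → EF B2 A2.
U+F4C7: 3-byte form → EF 93 87.
U+0068: 1-byte form → 68.
U+46A0: 3-byte form → E4 9A A0.
Concatenated (25 bytes): F0 A3 BA B6 F0 9E AE 84 F0 9D 9F B2 E2 82 B7 EF B2 A2 EF 93 87 68 E4 9A A0.

F0 A3 BA B6 F0 9E AE 84 F0 9D 9F B2 E2 82 B7 EF B2 A2 EF 93 87 68 E4 9A A0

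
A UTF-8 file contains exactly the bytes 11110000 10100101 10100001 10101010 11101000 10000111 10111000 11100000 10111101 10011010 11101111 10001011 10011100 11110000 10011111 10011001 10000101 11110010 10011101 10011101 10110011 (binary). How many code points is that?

Byte at offset 0: 0xF0 = 11110000 → 4-byte char (#1). Advance 4.
Byte at offset 4: 0xE8 = 11101000 → 3-byte char (#2). Advance 3.
Byte at offset 7: 0xE0 = 11100000 → 3-byte char (#3). Advance 3.
Byte at offset 10: 0xEF = 11101111 → 3-byte char (#4). Advance 3.
Byte at offset 13: 0xF0 = 11110000 → 4-byte char (#5). Advance 4.
Byte at offset 17: 0xF2 = 11110010 → 4-byte char (#6). Advance 4.
Reached end at offset 21 after 6 code points.

6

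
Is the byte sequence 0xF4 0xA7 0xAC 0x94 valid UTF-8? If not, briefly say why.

Leading byte 0xF4 = 11110100 → 4-byte form.
Payload = 0x127B14, which exceeds U+10FFFF, the maximum Unicode code point. (Leading bytes F5–FF, or F4 followed by ≥ 0x90, are invalid.)

invalid (encodes a value above U+10FFFF)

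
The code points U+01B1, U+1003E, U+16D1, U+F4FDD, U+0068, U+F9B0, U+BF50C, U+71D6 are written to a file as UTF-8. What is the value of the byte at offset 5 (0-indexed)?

0xBE

U+01B1 → 2-byte form C6 B1 at offsets 0–1.
U+1003E → 4-byte form F0 90 80 BE at offsets 2–5.
Offset 5 falls in char 2's range; it's byte 4 of F0 90 80 BE = 0xBE.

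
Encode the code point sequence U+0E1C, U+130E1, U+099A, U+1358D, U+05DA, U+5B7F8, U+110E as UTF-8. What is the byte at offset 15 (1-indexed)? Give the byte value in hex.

1-indexed offset 15 is 0-indexed offset 14.
U+0E1C → 3-byte form E0 B8 9C at offsets 0–2.
U+130E1 → 4-byte form F0 93 83 A1 at offsets 3–6.
U+099A → 3-byte form E0 A6 9A at offsets 7–9.
U+1358D → 4-byte form F0 93 96 8D at offsets 10–13.
U+05DA → 2-byte form D7 9A at offsets 14–15.
Offset 14 falls in char 5's range; it's byte 1 of D7 9A = 0xD7.

0xD7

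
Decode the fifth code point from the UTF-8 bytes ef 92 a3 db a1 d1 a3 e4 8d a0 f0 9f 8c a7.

U+1F327

Offset 0: leading byte 0xEF = 11101111 → 3-byte char #1 = EF 92 A3.
Offset 3: leading byte 0xDB = 11011011 → 2-byte char #2 = DB A1.
Offset 5: leading byte 0xD1 = 11010001 → 2-byte char #3 = D1 A3.
Offset 7: leading byte 0xE4 = 11100100 → 3-byte char #4 = E4 8D A0.
Offset 10: leading byte 0xF0 = 11110000 → 4-byte char #5 = F0 9F 8C A7.
Leading byte 0xF0 = 11110000 matches 11110xxx → 4-byte sequence.
Byte 1: 0xF0 = 11110000, payload 000 (3 bits).
Byte 2: 0x9F = 10011111 (10xxxxxx ✓), payload 011111.
Byte 3: 0x8C = 10001100 (10xxxxxx ✓), payload 001100.
Byte 4: 0xA7 = 10100111 (10xxxxxx ✓), payload 100111.
Concatenate: 000011111001100100111 = 0x1F327 (21 bits → U+1F327).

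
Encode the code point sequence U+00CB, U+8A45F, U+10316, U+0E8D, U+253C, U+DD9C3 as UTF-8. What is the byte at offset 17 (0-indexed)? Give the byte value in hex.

U+00CB → 2-byte form C3 8B at offsets 0–1.
U+8A45F → 4-byte form F2 8A 91 9F at offsets 2–5.
U+10316 → 4-byte form F0 90 8C 96 at offsets 6–9.
U+0E8D → 3-byte form E0 BA 8D at offsets 10–12.
U+253C → 3-byte form E2 94 BC at offsets 13–15.
U+DD9C3 → 4-byte form F3 9D A7 83 at offsets 16–19.
Offset 17 falls in char 6's range; it's byte 2 of F3 9D A7 83 = 0x9D.

0x9D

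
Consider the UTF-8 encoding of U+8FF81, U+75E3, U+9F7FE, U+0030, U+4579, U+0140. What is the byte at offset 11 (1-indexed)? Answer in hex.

1-indexed offset 11 is 0-indexed offset 10.
U+8FF81 → 4-byte form F2 8F BE 81 at offsets 0–3.
U+75E3 → 3-byte form E7 97 A3 at offsets 4–6.
U+9F7FE → 4-byte form F2 9F 9F BE at offsets 7–10.
Offset 10 falls in char 3's range; it's byte 4 of F2 9F 9F BE = 0xBE.

0xBE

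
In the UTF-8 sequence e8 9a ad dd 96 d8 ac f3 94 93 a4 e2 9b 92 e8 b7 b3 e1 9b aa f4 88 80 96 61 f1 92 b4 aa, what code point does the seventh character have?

U+16EA

Offset 0: leading byte 0xE8 = 11101000 → 3-byte char #1 = E8 9A AD.
Offset 3: leading byte 0xDD = 11011101 → 2-byte char #2 = DD 96.
Offset 5: leading byte 0xD8 = 11011000 → 2-byte char #3 = D8 AC.
Offset 7: leading byte 0xF3 = 11110011 → 4-byte char #4 = F3 94 93 A4.
Offset 11: leading byte 0xE2 = 11100010 → 3-byte char #5 = E2 9B 92.
Offset 14: leading byte 0xE8 = 11101000 → 3-byte char #6 = E8 B7 B3.
Offset 17: leading byte 0xE1 = 11100001 → 3-byte char #7 = E1 9B AA.
Leading byte 0xE1 = 11100001 matches 1110xxxx → 3-byte sequence.
Byte 1: 0xE1 = 11100001, payload 0001 (4 bits).
Byte 2: 0x9B = 10011011 (10xxxxxx ✓), payload 011011.
Byte 3: 0xAA = 10101010 (10xxxxxx ✓), payload 101010.
Concatenate: 0001011011101010 = 0x16EA (16 bits → U+16EA).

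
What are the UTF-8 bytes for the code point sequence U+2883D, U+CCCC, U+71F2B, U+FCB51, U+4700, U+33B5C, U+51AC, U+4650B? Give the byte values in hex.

F0 A8 A0 BD EC B3 8C F1 B1 BC AB F3 BC AD 91 E4 9C 80 F0 B3 AD 9C E5 86 AC F1 86 94 8B

U+2883D: 4-byte form → F0 A8 A0 BD.
U+CCCC: 3-byte form → EC B3 8C.
U+71F2B: 4-byte form → F1 B1 BC AB.
U+FCB51: 4-byte form → F3 BC AD 91.
U+4700: 3-byte form → E4 9C 80.
U+33B5C: 4-byte form → F0 B3 AD 9C.
U+51AC: 3-byte form → E5 86 AC.
U+4650B: 4-byte form → F1 86 94 8B.
Concatenated (29 bytes): F0 A8 A0 BD EC B3 8C F1 B1 BC AB F3 BC AD 91 E4 9C 80 F0 B3 AD 9C E5 86 AC F1 86 94 8B.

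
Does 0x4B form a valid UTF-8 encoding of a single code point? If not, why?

valid

Leading byte 0x4B = 01001011 → 1-byte form.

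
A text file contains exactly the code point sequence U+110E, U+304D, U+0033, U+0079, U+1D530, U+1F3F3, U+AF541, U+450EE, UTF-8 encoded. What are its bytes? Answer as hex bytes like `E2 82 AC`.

E1 84 8E E3 81 8D 33 79 F0 9D 94 B0 F0 9F 8F B3 F2 AF 95 81 F1 85 83 AE

U+110E: 3-byte form → E1 84 8E.
U+304D: 3-byte form → E3 81 8D.
U+0033: 1-byte form → 33.
U+0079: 1-byte form → 79.
U+1D530: 4-byte form → F0 9D 94 B0.
U+1F3F3: 4-byte form → F0 9F 8F B3.
U+AF541: 4-byte form → F2 AF 95 81.
U+450EE: 4-byte form → F1 85 83 AE.
Concatenated (24 bytes): E1 84 8E E3 81 8D 33 79 F0 9D 94 B0 F0 9F 8F B3 F2 AF 95 81 F1 85 83 AE.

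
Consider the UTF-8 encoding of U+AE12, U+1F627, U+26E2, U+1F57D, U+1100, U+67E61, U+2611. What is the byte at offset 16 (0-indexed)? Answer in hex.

0x80

U+AE12 → 3-byte form EA B8 92 at offsets 0–2.
U+1F627 → 4-byte form F0 9F 98 A7 at offsets 3–6.
U+26E2 → 3-byte form E2 9B A2 at offsets 7–9.
U+1F57D → 4-byte form F0 9F 95 BD at offsets 10–13.
U+1100 → 3-byte form E1 84 80 at offsets 14–16.
Offset 16 falls in char 5's range; it's byte 3 of E1 84 80 = 0x80.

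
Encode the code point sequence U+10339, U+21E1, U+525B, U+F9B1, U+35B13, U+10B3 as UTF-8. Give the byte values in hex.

U+10339: 4-byte form → F0 90 8C B9.
U+21E1: 3-byte form → E2 87 A1.
U+525B: 3-byte form → E5 89 9B.
U+F9B1: 3-byte form → EF A6 B1.
U+35B13: 4-byte form → F0 B5 AC 93.
U+10B3: 3-byte form → E1 82 B3.
Concatenated (20 bytes): F0 90 8C B9 E2 87 A1 E5 89 9B EF A6 B1 F0 B5 AC 93 E1 82 B3.

F0 90 8C B9 E2 87 A1 E5 89 9B EF A6 B1 F0 B5 AC 93 E1 82 B3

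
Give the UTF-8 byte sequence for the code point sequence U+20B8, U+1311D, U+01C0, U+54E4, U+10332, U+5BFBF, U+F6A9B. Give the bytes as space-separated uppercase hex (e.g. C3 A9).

E2 82 B8 F0 93 84 9D C7 80 E5 93 A4 F0 90 8C B2 F1 9B BE BF F3 B6 AA 9B

U+20B8: 3-byte form → E2 82 B8.
U+1311D: 4-byte form → F0 93 84 9D.
U+01C0: 2-byte form → C7 80.
U+54E4: 3-byte form → E5 93 A4.
U+10332: 4-byte form → F0 90 8C B2.
U+5BFBF: 4-byte form → F1 9B BE BF.
U+F6A9B: 4-byte form → F3 B6 AA 9B.
Concatenated (24 bytes): E2 82 B8 F0 93 84 9D C7 80 E5 93 A4 F0 90 8C B2 F1 9B BE BF F3 B6 AA 9B.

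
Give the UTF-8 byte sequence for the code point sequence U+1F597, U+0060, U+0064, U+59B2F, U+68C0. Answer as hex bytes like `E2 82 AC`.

F0 9F 96 97 60 64 F1 99 AC AF E6 A3 80

U+1F597: 4-byte form → F0 9F 96 97.
U+0060: 1-byte form → 60.
U+0064: 1-byte form → 64.
U+59B2F: 4-byte form → F1 99 AC AF.
U+68C0: 3-byte form → E6 A3 80.
Concatenated (13 bytes): F0 9F 96 97 60 64 F1 99 AC AF E6 A3 80.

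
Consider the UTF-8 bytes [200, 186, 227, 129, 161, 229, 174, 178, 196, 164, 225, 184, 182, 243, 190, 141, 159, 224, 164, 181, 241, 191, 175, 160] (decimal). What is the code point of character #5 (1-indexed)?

U+1E36

Offset 0: leading byte 0xC8 = 11001000 → 2-byte char #1 = C8 BA.
Offset 2: leading byte 0xE3 = 11100011 → 3-byte char #2 = E3 81 A1.
Offset 5: leading byte 0xE5 = 11100101 → 3-byte char #3 = E5 AE B2.
Offset 8: leading byte 0xC4 = 11000100 → 2-byte char #4 = C4 A4.
Offset 10: leading byte 0xE1 = 11100001 → 3-byte char #5 = E1 B8 B6.
Leading byte 0xE1 = 11100001 matches 1110xxxx → 3-byte sequence.
Byte 1: 0xE1 = 11100001, payload 0001 (4 bits).
Byte 2: 0xB8 = 10111000 (10xxxxxx ✓), payload 111000.
Byte 3: 0xB6 = 10110110 (10xxxxxx ✓), payload 110110.
Concatenate: 0001111000110110 = 0x1E36 (16 bits → U+1E36).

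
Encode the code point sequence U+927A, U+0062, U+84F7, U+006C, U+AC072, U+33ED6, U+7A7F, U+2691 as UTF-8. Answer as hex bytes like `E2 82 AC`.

E9 89 BA 62 E8 93 B7 6C F2 AC 81 B2 F0 B3 BB 96 E7 A9 BF E2 9A 91

U+927A: 3-byte form → E9 89 BA.
U+0062: 1-byte form → 62.
U+84F7: 3-byte form → E8 93 B7.
U+006C: 1-byte form → 6C.
U+AC072: 4-byte form → F2 AC 81 B2.
U+33ED6: 4-byte form → F0 B3 BB 96.
U+7A7F: 3-byte form → E7 A9 BF.
U+2691: 3-byte form → E2 9A 91.
Concatenated (22 bytes): E9 89 BA 62 E8 93 B7 6C F2 AC 81 B2 F0 B3 BB 96 E7 A9 BF E2 9A 91.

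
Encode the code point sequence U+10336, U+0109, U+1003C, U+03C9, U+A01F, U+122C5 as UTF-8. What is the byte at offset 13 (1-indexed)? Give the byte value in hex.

0xEA

1-indexed offset 13 is 0-indexed offset 12.
U+10336 → 4-byte form F0 90 8C B6 at offsets 0–3.
U+0109 → 2-byte form C4 89 at offsets 4–5.
U+1003C → 4-byte form F0 90 80 BC at offsets 6–9.
U+03C9 → 2-byte form CF 89 at offsets 10–11.
U+A01F → 3-byte form EA 80 9F at offsets 12–14.
Offset 12 falls in char 5's range; it's byte 1 of EA 80 9F = 0xEA.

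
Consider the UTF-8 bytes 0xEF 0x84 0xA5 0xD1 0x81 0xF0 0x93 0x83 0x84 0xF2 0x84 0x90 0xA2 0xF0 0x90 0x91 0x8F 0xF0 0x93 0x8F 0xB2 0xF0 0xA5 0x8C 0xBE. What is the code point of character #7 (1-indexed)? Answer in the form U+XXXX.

U+2533E

Offset 0: leading byte 0xEF = 11101111 → 3-byte char #1 = EF 84 A5.
Offset 3: leading byte 0xD1 = 11010001 → 2-byte char #2 = D1 81.
Offset 5: leading byte 0xF0 = 11110000 → 4-byte char #3 = F0 93 83 84.
Offset 9: leading byte 0xF2 = 11110010 → 4-byte char #4 = F2 84 90 A2.
Offset 13: leading byte 0xF0 = 11110000 → 4-byte char #5 = F0 90 91 8F.
Offset 17: leading byte 0xF0 = 11110000 → 4-byte char #6 = F0 93 8F B2.
Offset 21: leading byte 0xF0 = 11110000 → 4-byte char #7 = F0 A5 8C BE.
Leading byte 0xF0 = 11110000 matches 11110xxx → 4-byte sequence.
Byte 1: 0xF0 = 11110000, payload 000 (3 bits).
Byte 2: 0xA5 = 10100101 (10xxxxxx ✓), payload 100101.
Byte 3: 0x8C = 10001100 (10xxxxxx ✓), payload 001100.
Byte 4: 0xBE = 10111110 (10xxxxxx ✓), payload 111110.
Concatenate: 000100101001100111110 = 0x2533E (21 bits → U+2533E).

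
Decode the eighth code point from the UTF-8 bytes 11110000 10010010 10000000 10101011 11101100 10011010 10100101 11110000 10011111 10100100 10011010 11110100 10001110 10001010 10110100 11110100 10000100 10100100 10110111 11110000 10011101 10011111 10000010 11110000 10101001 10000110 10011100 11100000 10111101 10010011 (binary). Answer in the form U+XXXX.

Offset 0: leading byte 0xF0 = 11110000 → 4-byte char #1 = F0 92 80 AB.
Offset 4: leading byte 0xEC = 11101100 → 3-byte char #2 = EC 9A A5.
Offset 7: leading byte 0xF0 = 11110000 → 4-byte char #3 = F0 9F A4 9A.
Offset 11: leading byte 0xF4 = 11110100 → 4-byte char #4 = F4 8E 8A B4.
Offset 15: leading byte 0xF4 = 11110100 → 4-byte char #5 = F4 84 A4 B7.
Offset 19: leading byte 0xF0 = 11110000 → 4-byte char #6 = F0 9D 9F 82.
Offset 23: leading byte 0xF0 = 11110000 → 4-byte char #7 = F0 A9 86 9C.
Offset 27: leading byte 0xE0 = 11100000 → 3-byte char #8 = E0 BD 93.
Leading byte 0xE0 = 11100000 matches 1110xxxx → 3-byte sequence.
Byte 1: 0xE0 = 11100000, payload 0000 (4 bits).
Byte 2: 0xBD = 10111101 (10xxxxxx ✓), payload 111101.
Byte 3: 0x93 = 10010011 (10xxxxxx ✓), payload 010011.
Concatenate: 0000111101010011 = 0xF53 (16 bits → U+0F53).

U+0F53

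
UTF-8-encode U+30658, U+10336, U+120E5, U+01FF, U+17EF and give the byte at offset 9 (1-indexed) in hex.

1-indexed offset 9 is 0-indexed offset 8.
U+30658 → 4-byte form F0 B0 99 98 at offsets 0–3.
U+10336 → 4-byte form F0 90 8C B6 at offsets 4–7.
U+120E5 → 4-byte form F0 92 83 A5 at offsets 8–11.
Offset 8 falls in char 3's range; it's byte 1 of F0 92 83 A5 = 0xF0.

0xF0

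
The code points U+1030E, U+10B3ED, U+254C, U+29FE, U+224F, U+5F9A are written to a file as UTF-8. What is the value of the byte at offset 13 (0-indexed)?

0xBE

U+1030E → 4-byte form F0 90 8C 8E at offsets 0–3.
U+10B3ED → 4-byte form F4 8B 8F AD at offsets 4–7.
U+254C → 3-byte form E2 95 8C at offsets 8–10.
U+29FE → 3-byte form E2 A7 BE at offsets 11–13.
Offset 13 falls in char 4's range; it's byte 3 of E2 A7 BE = 0xBE.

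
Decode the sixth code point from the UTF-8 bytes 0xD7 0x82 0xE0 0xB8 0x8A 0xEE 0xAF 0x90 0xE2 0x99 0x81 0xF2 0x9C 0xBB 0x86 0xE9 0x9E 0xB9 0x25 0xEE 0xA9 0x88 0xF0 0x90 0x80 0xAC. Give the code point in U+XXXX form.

U+97B9

Offset 0: leading byte 0xD7 = 11010111 → 2-byte char #1 = D7 82.
Offset 2: leading byte 0xE0 = 11100000 → 3-byte char #2 = E0 B8 8A.
Offset 5: leading byte 0xEE = 11101110 → 3-byte char #3 = EE AF 90.
Offset 8: leading byte 0xE2 = 11100010 → 3-byte char #4 = E2 99 81.
Offset 11: leading byte 0xF2 = 11110010 → 4-byte char #5 = F2 9C BB 86.
Offset 15: leading byte 0xE9 = 11101001 → 3-byte char #6 = E9 9E B9.
Leading byte 0xE9 = 11101001 matches 1110xxxx → 3-byte sequence.
Byte 1: 0xE9 = 11101001, payload 1001 (4 bits).
Byte 2: 0x9E = 10011110 (10xxxxxx ✓), payload 011110.
Byte 3: 0xB9 = 10111001 (10xxxxxx ✓), payload 111001.
Concatenate: 1001011110111001 = 0x97B9 (16 bits → U+97B9).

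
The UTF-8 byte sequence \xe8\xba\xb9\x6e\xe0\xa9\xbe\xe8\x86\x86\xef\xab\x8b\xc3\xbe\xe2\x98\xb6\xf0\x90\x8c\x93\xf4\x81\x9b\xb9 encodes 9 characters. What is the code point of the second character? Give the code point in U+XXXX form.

Offset 0: leading byte 0xE8 = 11101000 → 3-byte char #1 = E8 BA B9.
Offset 3: leading byte 0x6E = 01101110 → 1-byte char #2 = 6E.
Leading byte 0x6E = 01101110 matches 0xxxxxxx → 1-byte sequence.
Byte 1: 0x6E = 01101110, payload 1101110 (7 bits).
Concatenate: 1101110 = 0x6E (7 bits → U+006E).

U+006E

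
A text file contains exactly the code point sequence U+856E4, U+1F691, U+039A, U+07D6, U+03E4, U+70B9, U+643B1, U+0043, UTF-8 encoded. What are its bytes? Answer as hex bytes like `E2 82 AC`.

F2 85 9B A4 F0 9F 9A 91 CE 9A DF 96 CF A4 E7 82 B9 F1 A4 8E B1 43

U+856E4: 4-byte form → F2 85 9B A4.
U+1F691: 4-byte form → F0 9F 9A 91.
U+039A: 2-byte form → CE 9A.
U+07D6: 2-byte form → DF 96.
U+03E4: 2-byte form → CF A4.
U+70B9: 3-byte form → E7 82 B9.
U+643B1: 4-byte form → F1 A4 8E B1.
U+0043: 1-byte form → 43.
Concatenated (22 bytes): F2 85 9B A4 F0 9F 9A 91 CE 9A DF 96 CF A4 E7 82 B9 F1 A4 8E B1 43.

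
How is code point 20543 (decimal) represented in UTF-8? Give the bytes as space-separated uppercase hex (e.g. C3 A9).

U+503F = 0x503F = 20543 decimal. In range U+0800–U+FFFF → 3-byte form: 1110xxxx 10xxxxxx 10xxxxxx.
Binary (16 bits): 0101000000111111.
Split 4+6+6: 0101 | 000000 | 111111.
Byte 1: 11100101 = 0xE5.
Byte 2: 10000000 = 0x80.
Byte 3: 10111111 = 0xBF.

E5 80 BF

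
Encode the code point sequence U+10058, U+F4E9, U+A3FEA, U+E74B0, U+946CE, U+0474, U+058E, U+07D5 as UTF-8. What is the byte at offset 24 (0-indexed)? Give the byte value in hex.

U+10058 → 4-byte form F0 90 81 98 at offsets 0–3.
U+F4E9 → 3-byte form EF 93 A9 at offsets 4–6.
U+A3FEA → 4-byte form F2 A3 BF AA at offsets 7–10.
U+E74B0 → 4-byte form F3 A7 92 B0 at offsets 11–14.
U+946CE → 4-byte form F2 94 9B 8E at offsets 15–18.
U+0474 → 2-byte form D1 B4 at offsets 19–20.
U+058E → 2-byte form D6 8E at offsets 21–22.
U+07D5 → 2-byte form DF 95 at offsets 23–24.
Offset 24 falls in char 8's range; it's byte 2 of DF 95 = 0x95.

0x95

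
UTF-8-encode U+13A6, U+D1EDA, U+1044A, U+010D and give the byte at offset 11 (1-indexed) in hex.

0x8A

1-indexed offset 11 is 0-indexed offset 10.
U+13A6 → 3-byte form E1 8E A6 at offsets 0–2.
U+D1EDA → 4-byte form F3 91 BB 9A at offsets 3–6.
U+1044A → 4-byte form F0 90 91 8A at offsets 7–10.
Offset 10 falls in char 3's range; it's byte 4 of F0 90 91 8A = 0x8A.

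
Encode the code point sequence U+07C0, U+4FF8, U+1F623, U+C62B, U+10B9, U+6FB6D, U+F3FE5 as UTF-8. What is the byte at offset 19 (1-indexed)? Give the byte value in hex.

0xAD

1-indexed offset 19 is 0-indexed offset 18.
U+07C0 → 2-byte form DF 80 at offsets 0–1.
U+4FF8 → 3-byte form E4 BF B8 at offsets 2–4.
U+1F623 → 4-byte form F0 9F 98 A3 at offsets 5–8.
U+C62B → 3-byte form EC 98 AB at offsets 9–11.
U+10B9 → 3-byte form E1 82 B9 at offsets 12–14.
U+6FB6D → 4-byte form F1 AF AD AD at offsets 15–18.
Offset 18 falls in char 6's range; it's byte 4 of F1 AF AD AD = 0xAD.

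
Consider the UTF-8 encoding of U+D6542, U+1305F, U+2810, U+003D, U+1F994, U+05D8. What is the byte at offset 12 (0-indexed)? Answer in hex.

0xF0

U+D6542 → 4-byte form F3 96 95 82 at offsets 0–3.
U+1305F → 4-byte form F0 93 81 9F at offsets 4–7.
U+2810 → 3-byte form E2 A0 90 at offsets 8–10.
U+003D → 1-byte form 3D at offsets 11–11.
U+1F994 → 4-byte form F0 9F A6 94 at offsets 12–15.
Offset 12 falls in char 5's range; it's byte 1 of F0 9F A6 94 = 0xF0.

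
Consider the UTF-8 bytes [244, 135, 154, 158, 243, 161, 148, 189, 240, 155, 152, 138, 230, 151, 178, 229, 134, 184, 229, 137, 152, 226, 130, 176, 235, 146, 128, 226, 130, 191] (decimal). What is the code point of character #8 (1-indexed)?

Offset 0: leading byte 0xF4 = 11110100 → 4-byte char #1 = F4 87 9A 9E.
Offset 4: leading byte 0xF3 = 11110011 → 4-byte char #2 = F3 A1 94 BD.
Offset 8: leading byte 0xF0 = 11110000 → 4-byte char #3 = F0 9B 98 8A.
Offset 12: leading byte 0xE6 = 11100110 → 3-byte char #4 = E6 97 B2.
Offset 15: leading byte 0xE5 = 11100101 → 3-byte char #5 = E5 86 B8.
Offset 18: leading byte 0xE5 = 11100101 → 3-byte char #6 = E5 89 98.
Offset 21: leading byte 0xE2 = 11100010 → 3-byte char #7 = E2 82 B0.
Offset 24: leading byte 0xEB = 11101011 → 3-byte char #8 = EB 92 80.
Leading byte 0xEB = 11101011 matches 1110xxxx → 3-byte sequence.
Byte 1: 0xEB = 11101011, payload 1011 (4 bits).
Byte 2: 0x92 = 10010010 (10xxxxxx ✓), payload 010010.
Byte 3: 0x80 = 10000000 (10xxxxxx ✓), payload 000000.
Concatenate: 1011010010000000 = 0xB480 (16 bits → U+B480).

U+B480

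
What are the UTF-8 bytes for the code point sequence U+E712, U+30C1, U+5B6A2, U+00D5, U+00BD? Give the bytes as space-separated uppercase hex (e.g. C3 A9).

EE 9C 92 E3 83 81 F1 9B 9A A2 C3 95 C2 BD

U+E712: 3-byte form → EE 9C 92.
U+30C1: 3-byte form → E3 83 81.
U+5B6A2: 4-byte form → F1 9B 9A A2.
U+00D5: 2-byte form → C3 95.
U+00BD: 2-byte form → C2 BD.
Concatenated (14 bytes): EE 9C 92 E3 83 81 F1 9B 9A A2 C3 95 C2 BD.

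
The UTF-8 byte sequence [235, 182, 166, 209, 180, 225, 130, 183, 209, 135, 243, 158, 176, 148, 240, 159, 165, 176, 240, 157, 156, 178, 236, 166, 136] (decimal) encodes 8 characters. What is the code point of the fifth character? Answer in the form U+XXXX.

Offset 0: leading byte 0xEB = 11101011 → 3-byte char #1 = EB B6 A6.
Offset 3: leading byte 0xD1 = 11010001 → 2-byte char #2 = D1 B4.
Offset 5: leading byte 0xE1 = 11100001 → 3-byte char #3 = E1 82 B7.
Offset 8: leading byte 0xD1 = 11010001 → 2-byte char #4 = D1 87.
Offset 10: leading byte 0xF3 = 11110011 → 4-byte char #5 = F3 9E B0 94.
Leading byte 0xF3 = 11110011 matches 11110xxx → 4-byte sequence.
Byte 1: 0xF3 = 11110011, payload 011 (3 bits).
Byte 2: 0x9E = 10011110 (10xxxxxx ✓), payload 011110.
Byte 3: 0xB0 = 10110000 (10xxxxxx ✓), payload 110000.
Byte 4: 0x94 = 10010100 (10xxxxxx ✓), payload 010100.
Concatenate: 011011110110000010100 = 0xDEC14 (21 bits → U+DEC14).

U+DEC14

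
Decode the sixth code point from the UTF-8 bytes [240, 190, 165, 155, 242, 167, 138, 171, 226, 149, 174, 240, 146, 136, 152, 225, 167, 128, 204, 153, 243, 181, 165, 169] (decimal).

U+0319

Offset 0: leading byte 0xF0 = 11110000 → 4-byte char #1 = F0 BE A5 9B.
Offset 4: leading byte 0xF2 = 11110010 → 4-byte char #2 = F2 A7 8A AB.
Offset 8: leading byte 0xE2 = 11100010 → 3-byte char #3 = E2 95 AE.
Offset 11: leading byte 0xF0 = 11110000 → 4-byte char #4 = F0 92 88 98.
Offset 15: leading byte 0xE1 = 11100001 → 3-byte char #5 = E1 A7 80.
Offset 18: leading byte 0xCC = 11001100 → 2-byte char #6 = CC 99.
Leading byte 0xCC = 11001100 matches 110xxxxx → 2-byte sequence.
Byte 1: 0xCC = 11001100, payload 01100 (5 bits).
Byte 2: 0x99 = 10011001 (10xxxxxx ✓), payload 011001.
Concatenate: 01100011001 = 0x319 (11 bits → U+0319).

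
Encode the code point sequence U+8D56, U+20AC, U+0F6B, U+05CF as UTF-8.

U+8D56: 3-byte form → E8 B5 96.
U+20AC: 3-byte form → E2 82 AC.
U+0F6B: 3-byte form → E0 BD AB.
U+05CF: 2-byte form → D7 8F.
Concatenated (11 bytes): E8 B5 96 E2 82 AC E0 BD AB D7 8F.

E8 B5 96 E2 82 AC E0 BD AB D7 8F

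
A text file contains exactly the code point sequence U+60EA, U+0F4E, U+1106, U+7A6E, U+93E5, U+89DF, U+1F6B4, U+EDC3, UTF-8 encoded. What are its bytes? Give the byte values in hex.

U+60EA: 3-byte form → E6 83 AA.
U+0F4E: 3-byte form → E0 BD 8E.
U+1106: 3-byte form → E1 84 86.
U+7A6E: 3-byte form → E7 A9 AE.
U+93E5: 3-byte form → E9 8F A5.
U+89DF: 3-byte form → E8 A7 9F.
U+1F6B4: 4-byte form → F0 9F 9A B4.
U+EDC3: 3-byte form → EE B7 83.
Concatenated (25 bytes): E6 83 AA E0 BD 8E E1 84 86 E7 A9 AE E9 8F A5 E8 A7 9F F0 9F 9A B4 EE B7 83.

E6 83 AA E0 BD 8E E1 84 86 E7 A9 AE E9 8F A5 E8 A7 9F F0 9F 9A B4 EE B7 83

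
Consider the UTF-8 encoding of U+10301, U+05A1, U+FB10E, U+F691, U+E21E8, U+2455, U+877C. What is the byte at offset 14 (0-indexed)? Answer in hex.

U+10301 → 4-byte form F0 90 8C 81 at offsets 0–3.
U+05A1 → 2-byte form D6 A1 at offsets 4–5.
U+FB10E → 4-byte form F3 BB 84 8E at offsets 6–9.
U+F691 → 3-byte form EF 9A 91 at offsets 10–12.
U+E21E8 → 4-byte form F3 A2 87 A8 at offsets 13–16.
Offset 14 falls in char 5's range; it's byte 2 of F3 A2 87 A8 = 0xA2.

0xA2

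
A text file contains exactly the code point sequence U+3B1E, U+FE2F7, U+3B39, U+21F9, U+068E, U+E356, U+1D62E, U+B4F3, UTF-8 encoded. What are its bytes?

U+3B1E: 3-byte form → E3 AC 9E.
U+FE2F7: 4-byte form → F3 BE 8B B7.
U+3B39: 3-byte form → E3 AC B9.
U+21F9: 3-byte form → E2 87 B9.
U+068E: 2-byte form → DA 8E.
U+E356: 3-byte form → EE 8D 96.
U+1D62E: 4-byte form → F0 9D 98 AE.
U+B4F3: 3-byte form → EB 93 B3.
Concatenated (25 bytes): E3 AC 9E F3 BE 8B B7 E3 AC B9 E2 87 B9 DA 8E EE 8D 96 F0 9D 98 AE EB 93 B3.

E3 AC 9E F3 BE 8B B7 E3 AC B9 E2 87 B9 DA 8E EE 8D 96 F0 9D 98 AE EB 93 B3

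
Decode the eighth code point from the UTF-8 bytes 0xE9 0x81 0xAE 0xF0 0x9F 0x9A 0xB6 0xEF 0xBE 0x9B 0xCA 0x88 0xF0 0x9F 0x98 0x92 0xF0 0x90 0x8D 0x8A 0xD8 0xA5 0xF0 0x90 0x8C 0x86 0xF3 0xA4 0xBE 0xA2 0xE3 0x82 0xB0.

Offset 0: leading byte 0xE9 = 11101001 → 3-byte char #1 = E9 81 AE.
Offset 3: leading byte 0xF0 = 11110000 → 4-byte char #2 = F0 9F 9A B6.
Offset 7: leading byte 0xEF = 11101111 → 3-byte char #3 = EF BE 9B.
Offset 10: leading byte 0xCA = 11001010 → 2-byte char #4 = CA 88.
Offset 12: leading byte 0xF0 = 11110000 → 4-byte char #5 = F0 9F 98 92.
Offset 16: leading byte 0xF0 = 11110000 → 4-byte char #6 = F0 90 8D 8A.
Offset 20: leading byte 0xD8 = 11011000 → 2-byte char #7 = D8 A5.
Offset 22: leading byte 0xF0 = 11110000 → 4-byte char #8 = F0 90 8C 86.
Leading byte 0xF0 = 11110000 matches 11110xxx → 4-byte sequence.
Byte 1: 0xF0 = 11110000, payload 000 (3 bits).
Byte 2: 0x90 = 10010000 (10xxxxxx ✓), payload 010000.
Byte 3: 0x8C = 10001100 (10xxxxxx ✓), payload 001100.
Byte 4: 0x86 = 10000110 (10xxxxxx ✓), payload 000110.
Concatenate: 000010000001100000110 = 0x10306 (21 bits → U+10306).

U+10306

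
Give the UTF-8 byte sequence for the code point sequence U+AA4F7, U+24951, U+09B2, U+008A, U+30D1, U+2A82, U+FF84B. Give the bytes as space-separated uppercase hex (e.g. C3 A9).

U+AA4F7: 4-byte form → F2 AA 93 B7.
U+24951: 4-byte form → F0 A4 A5 91.
U+09B2: 3-byte form → E0 A6 B2.
U+008A: 2-byte form → C2 8A.
U+30D1: 3-byte form → E3 83 91.
U+2A82: 3-byte form → E2 AA 82.
U+FF84B: 4-byte form → F3 BF A1 8B.
Concatenated (23 bytes): F2 AA 93 B7 F0 A4 A5 91 E0 A6 B2 C2 8A E3 83 91 E2 AA 82 F3 BF A1 8B.

F2 AA 93 B7 F0 A4 A5 91 E0 A6 B2 C2 8A E3 83 91 E2 AA 82 F3 BF A1 8B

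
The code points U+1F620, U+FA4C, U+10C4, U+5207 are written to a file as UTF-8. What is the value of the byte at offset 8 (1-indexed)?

0xE1

1-indexed offset 8 is 0-indexed offset 7.
U+1F620 → 4-byte form F0 9F 98 A0 at offsets 0–3.
U+FA4C → 3-byte form EF A9 8C at offsets 4–6.
U+10C4 → 3-byte form E1 83 84 at offsets 7–9.
Offset 7 falls in char 3's range; it's byte 1 of E1 83 84 = 0xE1.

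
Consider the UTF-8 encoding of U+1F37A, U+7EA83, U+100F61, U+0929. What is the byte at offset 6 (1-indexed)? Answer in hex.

1-indexed offset 6 is 0-indexed offset 5.
U+1F37A → 4-byte form F0 9F 8D BA at offsets 0–3.
U+7EA83 → 4-byte form F1 BE AA 83 at offsets 4–7.
Offset 5 falls in char 2's range; it's byte 2 of F1 BE AA 83 = 0xBE.

0xBE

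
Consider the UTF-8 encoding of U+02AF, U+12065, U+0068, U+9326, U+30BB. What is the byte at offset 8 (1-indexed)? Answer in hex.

0xE9

1-indexed offset 8 is 0-indexed offset 7.
U+02AF → 2-byte form CA AF at offsets 0–1.
U+12065 → 4-byte form F0 92 81 A5 at offsets 2–5.
U+0068 → 1-byte form 68 at offsets 6–6.
U+9326 → 3-byte form E9 8C A6 at offsets 7–9.
Offset 7 falls in char 4's range; it's byte 1 of E9 8C A6 = 0xE9.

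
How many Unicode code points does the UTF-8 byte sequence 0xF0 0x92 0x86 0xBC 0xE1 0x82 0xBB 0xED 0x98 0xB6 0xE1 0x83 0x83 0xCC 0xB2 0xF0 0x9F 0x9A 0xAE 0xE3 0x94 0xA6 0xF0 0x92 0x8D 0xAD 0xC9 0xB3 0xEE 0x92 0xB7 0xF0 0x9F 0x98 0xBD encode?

Byte at offset 0: 0xF0 = 11110000 → 4-byte char (#1). Advance 4.
Byte at offset 4: 0xE1 = 11100001 → 3-byte char (#2). Advance 3.
Byte at offset 7: 0xED = 11101101 → 3-byte char (#3). Advance 3.
Byte at offset 10: 0xE1 = 11100001 → 3-byte char (#4). Advance 3.
Byte at offset 13: 0xCC = 11001100 → 2-byte char (#5). Advance 2.
Byte at offset 15: 0xF0 = 11110000 → 4-byte char (#6). Advance 4.
Byte at offset 19: 0xE3 = 11100011 → 3-byte char (#7). Advance 3.
Byte at offset 22: 0xF0 = 11110000 → 4-byte char (#8). Advance 4.
Byte at offset 26: 0xC9 = 11001001 → 2-byte char (#9). Advance 2.
Byte at offset 28: 0xEE = 11101110 → 3-byte char (#10). Advance 3.
Byte at offset 31: 0xF0 = 11110000 → 4-byte char (#11). Advance 4.
Reached end at offset 35 after 11 code points.

11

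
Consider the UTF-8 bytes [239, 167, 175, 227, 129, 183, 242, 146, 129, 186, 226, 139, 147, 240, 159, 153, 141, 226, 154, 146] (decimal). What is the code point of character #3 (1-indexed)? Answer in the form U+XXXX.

U+9207A

Offset 0: leading byte 0xEF = 11101111 → 3-byte char #1 = EF A7 AF.
Offset 3: leading byte 0xE3 = 11100011 → 3-byte char #2 = E3 81 B7.
Offset 6: leading byte 0xF2 = 11110010 → 4-byte char #3 = F2 92 81 BA.
Leading byte 0xF2 = 11110010 matches 11110xxx → 4-byte sequence.
Byte 1: 0xF2 = 11110010, payload 010 (3 bits).
Byte 2: 0x92 = 10010010 (10xxxxxx ✓), payload 010010.
Byte 3: 0x81 = 10000001 (10xxxxxx ✓), payload 000001.
Byte 4: 0xBA = 10111010 (10xxxxxx ✓), payload 111010.
Concatenate: 010010010000001111010 = 0x9207A (21 bits → U+9207A).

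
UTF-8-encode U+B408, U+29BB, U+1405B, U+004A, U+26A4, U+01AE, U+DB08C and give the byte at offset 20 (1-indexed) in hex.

0x8C

1-indexed offset 20 is 0-indexed offset 19.
U+B408 → 3-byte form EB 90 88 at offsets 0–2.
U+29BB → 3-byte form E2 A6 BB at offsets 3–5.
U+1405B → 4-byte form F0 94 81 9B at offsets 6–9.
U+004A → 1-byte form 4A at offsets 10–10.
U+26A4 → 3-byte form E2 9A A4 at offsets 11–13.
U+01AE → 2-byte form C6 AE at offsets 14–15.
U+DB08C → 4-byte form F3 9B 82 8C at offsets 16–19.
Offset 19 falls in char 7's range; it's byte 4 of F3 9B 82 8C = 0x8C.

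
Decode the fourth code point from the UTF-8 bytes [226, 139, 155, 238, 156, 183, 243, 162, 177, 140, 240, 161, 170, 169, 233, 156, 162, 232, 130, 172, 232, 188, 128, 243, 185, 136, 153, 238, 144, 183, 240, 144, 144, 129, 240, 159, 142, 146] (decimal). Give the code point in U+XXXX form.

Offset 0: leading byte 0xE2 = 11100010 → 3-byte char #1 = E2 8B 9B.
Offset 3: leading byte 0xEE = 11101110 → 3-byte char #2 = EE 9C B7.
Offset 6: leading byte 0xF3 = 11110011 → 4-byte char #3 = F3 A2 B1 8C.
Offset 10: leading byte 0xF0 = 11110000 → 4-byte char #4 = F0 A1 AA A9.
Leading byte 0xF0 = 11110000 matches 11110xxx → 4-byte sequence.
Byte 1: 0xF0 = 11110000, payload 000 (3 bits).
Byte 2: 0xA1 = 10100001 (10xxxxxx ✓), payload 100001.
Byte 3: 0xAA = 10101010 (10xxxxxx ✓), payload 101010.
Byte 4: 0xA9 = 10101001 (10xxxxxx ✓), payload 101001.
Concatenate: 000100001101010101001 = 0x21AA9 (21 bits → U+21AA9).

U+21AA9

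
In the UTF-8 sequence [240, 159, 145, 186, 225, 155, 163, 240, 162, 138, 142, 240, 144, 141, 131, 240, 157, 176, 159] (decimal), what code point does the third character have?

U+2228E

Offset 0: leading byte 0xF0 = 11110000 → 4-byte char #1 = F0 9F 91 BA.
Offset 4: leading byte 0xE1 = 11100001 → 3-byte char #2 = E1 9B A3.
Offset 7: leading byte 0xF0 = 11110000 → 4-byte char #3 = F0 A2 8A 8E.
Leading byte 0xF0 = 11110000 matches 11110xxx → 4-byte sequence.
Byte 1: 0xF0 = 11110000, payload 000 (3 bits).
Byte 2: 0xA2 = 10100010 (10xxxxxx ✓), payload 100010.
Byte 3: 0x8A = 10001010 (10xxxxxx ✓), payload 001010.
Byte 4: 0x8E = 10001110 (10xxxxxx ✓), payload 001110.
Concatenate: 000100010001010001110 = 0x2228E (21 bits → U+2228E).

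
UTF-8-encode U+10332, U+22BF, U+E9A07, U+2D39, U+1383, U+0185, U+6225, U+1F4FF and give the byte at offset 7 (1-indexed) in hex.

0xBF

1-indexed offset 7 is 0-indexed offset 6.
U+10332 → 4-byte form F0 90 8C B2 at offsets 0–3.
U+22BF → 3-byte form E2 8A BF at offsets 4–6.
Offset 6 falls in char 2's range; it's byte 3 of E2 8A BF = 0xBF.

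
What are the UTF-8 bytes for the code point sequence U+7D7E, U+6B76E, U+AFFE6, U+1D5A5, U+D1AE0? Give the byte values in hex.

U+7D7E: 3-byte form → E7 B5 BE.
U+6B76E: 4-byte form → F1 AB 9D AE.
U+AFFE6: 4-byte form → F2 AF BF A6.
U+1D5A5: 4-byte form → F0 9D 96 A5.
U+D1AE0: 4-byte form → F3 91 AB A0.
Concatenated (19 bytes): E7 B5 BE F1 AB 9D AE F2 AF BF A6 F0 9D 96 A5 F3 91 AB A0.

E7 B5 BE F1 AB 9D AE F2 AF BF A6 F0 9D 96 A5 F3 91 AB A0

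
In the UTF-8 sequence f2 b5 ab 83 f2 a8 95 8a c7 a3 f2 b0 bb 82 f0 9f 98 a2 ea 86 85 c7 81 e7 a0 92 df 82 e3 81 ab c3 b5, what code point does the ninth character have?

U+07C2

Offset 0: leading byte 0xF2 = 11110010 → 4-byte char #1 = F2 B5 AB 83.
Offset 4: leading byte 0xF2 = 11110010 → 4-byte char #2 = F2 A8 95 8A.
Offset 8: leading byte 0xC7 = 11000111 → 2-byte char #3 = C7 A3.
Offset 10: leading byte 0xF2 = 11110010 → 4-byte char #4 = F2 B0 BB 82.
Offset 14: leading byte 0xF0 = 11110000 → 4-byte char #5 = F0 9F 98 A2.
Offset 18: leading byte 0xEA = 11101010 → 3-byte char #6 = EA 86 85.
Offset 21: leading byte 0xC7 = 11000111 → 2-byte char #7 = C7 81.
Offset 23: leading byte 0xE7 = 11100111 → 3-byte char #8 = E7 A0 92.
Offset 26: leading byte 0xDF = 11011111 → 2-byte char #9 = DF 82.
Leading byte 0xDF = 11011111 matches 110xxxxx → 2-byte sequence.
Byte 1: 0xDF = 11011111, payload 11111 (5 bits).
Byte 2: 0x82 = 10000010 (10xxxxxx ✓), payload 000010.
Concatenate: 11111000010 = 0x7C2 (11 bits → U+07C2).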